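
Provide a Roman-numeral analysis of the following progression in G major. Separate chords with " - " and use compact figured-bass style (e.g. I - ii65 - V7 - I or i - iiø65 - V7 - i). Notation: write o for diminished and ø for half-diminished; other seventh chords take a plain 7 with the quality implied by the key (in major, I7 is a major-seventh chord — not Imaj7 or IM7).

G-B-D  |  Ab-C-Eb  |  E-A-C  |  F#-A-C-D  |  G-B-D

G-B-D: major triad on G = scale degree 1 → I.
Ab-C-Eb: Ab with this quality isn't in the key; a major triad on b2 is the Neapolitan chord, bII.
E-A-C: root A is the supertonic; minor triad there is ii64.
F#-A-C-D: root D is the dominant; dominant seventh chord there is V65.
G-B-D has root G, degree 1 in G major, so I.

I - bII - ii64 - V65 - I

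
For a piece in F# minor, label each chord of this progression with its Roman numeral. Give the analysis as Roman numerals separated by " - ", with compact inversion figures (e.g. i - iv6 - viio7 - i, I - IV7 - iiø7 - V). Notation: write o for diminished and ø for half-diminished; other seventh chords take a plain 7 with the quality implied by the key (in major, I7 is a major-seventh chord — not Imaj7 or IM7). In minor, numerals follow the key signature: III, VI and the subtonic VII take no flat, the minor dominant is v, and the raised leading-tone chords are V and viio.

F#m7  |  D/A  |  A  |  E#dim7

F#m7: minor seventh chord on F# = scale degree 1 → i7.
D/A has root D, degree 6 in F# minor, so VI64.
A has root A, degree 3 in F# minor, so III.
E#dim7 has root E#, degree 7 in F# minor, so viio7.

i7 - VI64 - III - viio7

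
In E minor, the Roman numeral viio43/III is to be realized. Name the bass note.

The applied chord viio43/III is rooted on F#: F#-A-C-Eb.
The figure 43 means second inversion — the fifth is in the bass.

C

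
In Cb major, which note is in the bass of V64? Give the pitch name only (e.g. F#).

Db

V in Cb major has root Gb; the chord is Gb-Bb-Db.
The figure 64 means second inversion — the fifth is in the bass.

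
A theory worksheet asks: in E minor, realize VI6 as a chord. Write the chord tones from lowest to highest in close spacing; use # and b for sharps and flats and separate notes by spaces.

E G C

The numeral's case and figure indicate a major triad. In E minor its root, the submediant, is C.
Stacking thirds from C gives C-E-G.
With the 6 figure the chord is in first inversion; from the bass E upward in close position it reads E-G-C.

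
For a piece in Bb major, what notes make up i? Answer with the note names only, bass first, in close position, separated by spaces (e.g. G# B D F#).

Bb Db F

i is the minor tonic, borrowed from the parallel minor. In Bb major that root is Bb.
So the chord is Bb-Db-F.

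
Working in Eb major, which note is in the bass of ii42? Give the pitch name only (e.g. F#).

Eb

ii in Eb major has root F; the chord is F-Ab-C-Eb.
The figure 42 means third inversion — the seventh is in the bass.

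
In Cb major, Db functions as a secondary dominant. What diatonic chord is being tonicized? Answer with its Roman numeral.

V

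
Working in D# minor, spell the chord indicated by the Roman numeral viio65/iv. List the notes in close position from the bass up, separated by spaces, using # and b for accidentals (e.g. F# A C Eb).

The slash marks an applied leading-tone chord: viio of iv. In D# minor, iv is G#, so the leading tone to it is F##, a half step below.
Building a fully diminished seventh chord on F## gives F##-A#-C#-E.
With the 65 figure the chord is in first inversion; from the bass A# upward in close position it reads A#-C#-E-F##.

A# C# E F##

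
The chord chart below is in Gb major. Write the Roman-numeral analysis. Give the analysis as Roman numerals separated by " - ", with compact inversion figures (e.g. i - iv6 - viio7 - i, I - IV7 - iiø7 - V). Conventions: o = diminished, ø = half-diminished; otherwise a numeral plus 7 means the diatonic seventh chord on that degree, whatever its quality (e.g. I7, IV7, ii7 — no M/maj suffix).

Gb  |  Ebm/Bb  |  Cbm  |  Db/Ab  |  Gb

Gb has root Gb, degree 1 in Gb major, so I.
Ebm/Bb: minor triad on Eb = scale degree 6 → vi64.
Cbm is non-diatonic — iv, a mixture chord from Gb minor.
Db/Ab: root Db is the dominant; major triad there is V64.
Gb: root Gb is the tonic; major triad there is I.

I - vi64 - iv - V64 - I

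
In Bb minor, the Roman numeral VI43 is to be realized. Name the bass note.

VI in Bb minor has root Gb; the chord is Gb-Bb-Db-F.
The figure 43 means second inversion — the fifth is in the bass.

Db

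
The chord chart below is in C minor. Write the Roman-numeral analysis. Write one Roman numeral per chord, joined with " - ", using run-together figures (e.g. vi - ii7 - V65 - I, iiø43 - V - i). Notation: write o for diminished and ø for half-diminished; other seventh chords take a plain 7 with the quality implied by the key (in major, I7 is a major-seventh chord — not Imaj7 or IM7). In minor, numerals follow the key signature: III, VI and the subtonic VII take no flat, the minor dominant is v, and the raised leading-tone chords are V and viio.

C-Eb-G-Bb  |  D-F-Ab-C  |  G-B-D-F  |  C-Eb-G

C-Eb-G-Bb has root C, degree 1 in C minor, so i7.
D-F-Ab-C: half-diminished seventh chord on D = scale degree 2 → iiø7.
G-B-D-F has root G, degree 5 in C minor, so V7.
C-Eb-G: minor triad on C = scale degree 1 → i.

i7 - iiø7 - V7 - i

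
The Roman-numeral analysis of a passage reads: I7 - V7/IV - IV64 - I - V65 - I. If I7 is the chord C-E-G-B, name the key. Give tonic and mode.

C major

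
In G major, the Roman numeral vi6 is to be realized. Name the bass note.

G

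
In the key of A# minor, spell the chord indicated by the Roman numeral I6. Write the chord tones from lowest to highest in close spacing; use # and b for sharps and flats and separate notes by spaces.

Scale degree 1 in A# minor is A#; here the chord built on it is altered to a major triad. I6 is the major tonic (Picardy third), borrowed from the parallel major.
So the chord is A#-C##-E#, a major triad.
The figured bass 6 indicates first inversion, placing the third (C##) in the bass: C##-E#-A#.

C## E# A#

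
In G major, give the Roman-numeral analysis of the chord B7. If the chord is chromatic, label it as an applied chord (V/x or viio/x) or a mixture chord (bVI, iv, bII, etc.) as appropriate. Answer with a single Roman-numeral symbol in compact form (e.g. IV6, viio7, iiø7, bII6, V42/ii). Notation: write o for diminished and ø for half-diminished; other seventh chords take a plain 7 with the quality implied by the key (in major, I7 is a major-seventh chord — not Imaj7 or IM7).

V7/vi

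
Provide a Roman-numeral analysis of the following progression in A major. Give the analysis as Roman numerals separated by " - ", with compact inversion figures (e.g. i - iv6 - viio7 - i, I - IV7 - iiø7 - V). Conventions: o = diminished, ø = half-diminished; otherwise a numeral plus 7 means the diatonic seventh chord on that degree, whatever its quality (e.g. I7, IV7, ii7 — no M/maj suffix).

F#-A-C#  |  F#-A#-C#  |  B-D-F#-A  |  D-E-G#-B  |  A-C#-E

vi - V/ii - ii7 - V42 - I

F#-A-C#: minor triad on F# = scale degree 6 → vi.
F#-A#-C#: a major triad on F#, the applied dominant of ii → V/ii.
B-D-F#-A: minor seventh chord on B = scale degree 2 → ii7.
D-E-G#-B: root E is the dominant; dominant seventh chord there is V42.
A-C#-E has root A, degree 1 in A major, so I.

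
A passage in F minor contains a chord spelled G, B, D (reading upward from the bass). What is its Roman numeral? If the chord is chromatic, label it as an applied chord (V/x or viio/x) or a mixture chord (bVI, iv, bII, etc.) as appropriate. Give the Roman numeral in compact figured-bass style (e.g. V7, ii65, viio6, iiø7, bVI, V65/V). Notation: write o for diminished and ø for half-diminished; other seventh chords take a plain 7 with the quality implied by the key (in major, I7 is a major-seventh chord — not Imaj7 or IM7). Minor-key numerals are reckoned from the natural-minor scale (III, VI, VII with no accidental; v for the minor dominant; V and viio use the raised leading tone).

V/V

The pitches G-B-D form a major triad rooted on G.
G is not a diatonic chord root with this quality in F minor, but it lies a perfect fifth above C (V), so the chord functions as an applied dominant of V.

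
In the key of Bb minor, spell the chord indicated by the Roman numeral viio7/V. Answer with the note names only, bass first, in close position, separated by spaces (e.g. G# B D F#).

E G Bb Db

viio7/V is a secondary leading-tone chord. The target V is F in Bb minor; the applied chord is rooted a semitone below, on E.
Building a fully diminished seventh chord on E gives E-G-Bb-Db.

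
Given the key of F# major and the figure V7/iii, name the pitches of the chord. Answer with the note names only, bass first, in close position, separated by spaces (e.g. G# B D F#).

E# G## B# D#

The slash means an applied dominant: we want the dominant of iii. In F# major, iii is A# minor, and its dominant is built on E#.
Building a dominant seventh chord on E# gives E#-G##-B#-D#.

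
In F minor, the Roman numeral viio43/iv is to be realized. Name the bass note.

Eb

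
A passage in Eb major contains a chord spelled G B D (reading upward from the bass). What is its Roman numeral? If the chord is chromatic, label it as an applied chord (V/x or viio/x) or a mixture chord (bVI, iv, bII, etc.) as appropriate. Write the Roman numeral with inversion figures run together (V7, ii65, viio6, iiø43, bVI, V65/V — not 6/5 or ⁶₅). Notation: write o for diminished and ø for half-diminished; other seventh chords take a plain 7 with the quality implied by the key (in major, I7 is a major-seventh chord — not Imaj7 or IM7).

V/vi

The pitches G-B-D form a major triad rooted on G.
G is not a diatonic chord root with this quality in Eb major, but it lies a perfect fifth above C (vi), so the chord functions as an applied dominant of vi.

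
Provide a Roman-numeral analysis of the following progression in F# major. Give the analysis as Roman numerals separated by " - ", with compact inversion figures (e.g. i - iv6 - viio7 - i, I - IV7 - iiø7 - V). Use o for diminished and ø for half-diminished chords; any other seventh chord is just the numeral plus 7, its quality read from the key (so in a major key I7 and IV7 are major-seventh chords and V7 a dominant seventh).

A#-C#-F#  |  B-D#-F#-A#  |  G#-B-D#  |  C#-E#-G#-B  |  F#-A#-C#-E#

I6 - IV7 - ii - V7 - I7

A#-C#-F#: major triad on F# = scale degree 1 → I6.
B-D#-F#-A#: major seventh chord on B = scale degree 4 → IV7.
G#-B-D# has root G#, degree 2 in F# major, so ii.
C#-E#-G#-B: root C# is the dominant; dominant seventh chord there is V7.
F#-A#-C#-E#: root F# is the tonic; major seventh chord there is I7.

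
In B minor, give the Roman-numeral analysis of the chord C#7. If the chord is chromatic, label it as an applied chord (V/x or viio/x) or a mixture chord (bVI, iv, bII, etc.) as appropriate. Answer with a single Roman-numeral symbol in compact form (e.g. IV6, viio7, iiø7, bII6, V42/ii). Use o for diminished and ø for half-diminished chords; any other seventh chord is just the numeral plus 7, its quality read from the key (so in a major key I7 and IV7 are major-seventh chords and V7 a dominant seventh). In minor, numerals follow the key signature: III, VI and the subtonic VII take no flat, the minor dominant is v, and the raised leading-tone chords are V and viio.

V7/V

Stacked in thirds the chord is C#-E#-G#-B: a dominant seventh chord on C#.
C# is not a diatonic chord root with this quality in B minor, but it lies a perfect fifth above F# (V), so the chord functions as an applied dominant of V.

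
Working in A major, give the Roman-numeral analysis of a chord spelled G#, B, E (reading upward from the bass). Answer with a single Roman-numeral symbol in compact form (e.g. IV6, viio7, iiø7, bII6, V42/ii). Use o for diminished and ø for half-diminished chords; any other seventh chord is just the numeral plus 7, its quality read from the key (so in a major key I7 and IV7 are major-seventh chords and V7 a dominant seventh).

V6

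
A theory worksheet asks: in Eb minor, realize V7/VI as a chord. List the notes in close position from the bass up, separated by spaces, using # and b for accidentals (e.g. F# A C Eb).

V7/VI is a secondary dominant — the dominant seventh of VI. VI in Eb minor is Cb, so the applied chord's root is Gb, a perfect fifth above.
Building a dominant seventh chord on Gb gives Gb-Bb-Db-Fb.

Gb Bb Db Fb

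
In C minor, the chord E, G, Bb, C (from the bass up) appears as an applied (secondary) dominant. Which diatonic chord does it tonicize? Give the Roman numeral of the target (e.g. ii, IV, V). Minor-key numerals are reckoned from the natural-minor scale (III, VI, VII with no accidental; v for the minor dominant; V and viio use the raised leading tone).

The chord is a dominant seventh chord on C.
A dominant resolves down a perfect fifth: C → F. In C minor, F is scale degree 4, i.e. iv.

iv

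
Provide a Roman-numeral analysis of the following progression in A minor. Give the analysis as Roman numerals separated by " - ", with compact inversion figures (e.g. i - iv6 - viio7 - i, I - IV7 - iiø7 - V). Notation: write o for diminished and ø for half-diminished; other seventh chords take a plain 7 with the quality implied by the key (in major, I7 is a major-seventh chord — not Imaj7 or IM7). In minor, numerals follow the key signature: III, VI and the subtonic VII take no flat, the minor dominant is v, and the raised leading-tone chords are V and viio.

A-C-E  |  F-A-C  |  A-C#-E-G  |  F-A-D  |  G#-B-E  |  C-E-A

i - VI - V7/iv - iv6 - V6 - i6

A-C-E has root A, degree 1 in A minor, so i.
F-A-C: major triad on F = scale degree 6 → VI.
A-C#-E-G: a dominant seventh chord on A, the applied dominant of iv → V7/iv.
F-A-D has root D, degree 4 in A minor, so iv6.
G#-B-E: root E is the dominant; major triad there is V6.
C-E-A: minor triad on A = scale degree 1 → i6.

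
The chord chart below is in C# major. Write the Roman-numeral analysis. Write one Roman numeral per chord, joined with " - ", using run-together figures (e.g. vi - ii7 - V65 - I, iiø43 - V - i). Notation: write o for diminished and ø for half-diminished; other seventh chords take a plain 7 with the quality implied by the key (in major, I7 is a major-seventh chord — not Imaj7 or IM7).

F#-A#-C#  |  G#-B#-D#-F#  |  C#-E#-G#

IV - V7 - I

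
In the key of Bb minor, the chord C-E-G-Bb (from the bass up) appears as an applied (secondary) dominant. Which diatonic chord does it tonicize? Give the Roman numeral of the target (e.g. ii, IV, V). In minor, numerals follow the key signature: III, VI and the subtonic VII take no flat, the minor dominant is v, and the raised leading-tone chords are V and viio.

The chord is a dominant seventh chord on C.
A dominant resolves down a perfect fifth: C → F. In Bb minor, F is scale degree 5, i.e. V.

V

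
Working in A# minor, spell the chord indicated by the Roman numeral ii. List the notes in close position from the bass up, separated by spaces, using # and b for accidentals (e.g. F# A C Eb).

B# D# F##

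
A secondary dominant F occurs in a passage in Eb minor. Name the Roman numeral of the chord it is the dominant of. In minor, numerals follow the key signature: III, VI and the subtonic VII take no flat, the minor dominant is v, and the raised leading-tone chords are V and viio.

V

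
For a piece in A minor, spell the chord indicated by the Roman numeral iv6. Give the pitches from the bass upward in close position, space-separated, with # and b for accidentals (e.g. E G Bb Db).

F A D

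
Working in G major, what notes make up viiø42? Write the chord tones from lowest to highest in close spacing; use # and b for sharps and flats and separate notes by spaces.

E F# A C

In G major, the leading tone is F#, and the diatonic chord built there is a half-diminished seventh chord.
Stacking thirds from F# gives F#-A-C-E.
With the 42 figure the chord is in third inversion; from the bass E upward in close position it reads E-F#-A-C.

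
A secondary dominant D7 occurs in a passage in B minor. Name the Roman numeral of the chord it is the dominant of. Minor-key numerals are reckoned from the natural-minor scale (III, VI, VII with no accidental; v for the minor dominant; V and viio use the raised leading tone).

VI

The chord is a dominant seventh chord on D.
A dominant resolves down a perfect fifth: D → G. In B minor, G is scale degree 6, i.e. VI.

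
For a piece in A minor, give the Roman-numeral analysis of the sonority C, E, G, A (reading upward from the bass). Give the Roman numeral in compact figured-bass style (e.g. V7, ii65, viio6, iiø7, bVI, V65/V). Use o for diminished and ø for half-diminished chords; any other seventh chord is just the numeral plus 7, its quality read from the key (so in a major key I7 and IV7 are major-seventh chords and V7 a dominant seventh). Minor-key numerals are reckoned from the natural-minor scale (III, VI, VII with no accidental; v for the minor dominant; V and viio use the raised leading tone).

Stacked in thirds the chord is A-C-E-G: a minor seventh chord on A.
In A minor, A is the tonic; the diatonic minor seventh chord there is i7.
With C in the bass the chord is in first inversion, so the figured bass is 65.

i65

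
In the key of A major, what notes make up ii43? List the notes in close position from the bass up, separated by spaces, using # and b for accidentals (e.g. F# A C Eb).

F# A B D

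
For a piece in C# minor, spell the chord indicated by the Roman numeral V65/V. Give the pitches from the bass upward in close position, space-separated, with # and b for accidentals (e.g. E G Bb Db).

F## A# C# D#

The slash means an applied dominant: we want the dominant of V. In C# minor, V is G# major, and its dominant is built on D#.
Building a dominant seventh chord on D# gives D#-F##-A#-C#.
With the 65 figure the chord is in first inversion; from the bass F## upward in close position it reads F##-A#-C#-D#.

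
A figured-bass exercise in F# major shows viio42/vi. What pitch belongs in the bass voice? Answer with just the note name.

The applied chord viio42/vi is rooted on C##: C##-E#-G#-B.
The figure 42 means third inversion — the seventh is in the bass.

B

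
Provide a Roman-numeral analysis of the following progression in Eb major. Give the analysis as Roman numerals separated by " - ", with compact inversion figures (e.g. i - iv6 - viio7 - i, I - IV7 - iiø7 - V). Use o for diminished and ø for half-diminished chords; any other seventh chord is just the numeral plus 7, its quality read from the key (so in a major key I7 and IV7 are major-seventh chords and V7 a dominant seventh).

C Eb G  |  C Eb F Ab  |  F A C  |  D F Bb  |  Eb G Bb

C-Eb-G: minor triad on C = scale degree 6 → vi.
C-Eb-F-Ab: minor seventh chord on F = scale degree 2 → ii43.
F-A-C is the secondary dominant of V (major triad on F): V/V.
D-F-Bb: root Bb is the dominant; major triad there is V6.
Eb-G-Bb: root Eb is the tonic; major triad there is I.

vi - ii43 - V/V - V6 - I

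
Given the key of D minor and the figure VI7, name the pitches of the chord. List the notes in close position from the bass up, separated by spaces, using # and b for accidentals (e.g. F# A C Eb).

Bb D F A

The numeral's case and figure indicate a major seventh chord. In D minor its root, scale degree 6, is Bb.
Stacking thirds from Bb gives Bb-D-F-A.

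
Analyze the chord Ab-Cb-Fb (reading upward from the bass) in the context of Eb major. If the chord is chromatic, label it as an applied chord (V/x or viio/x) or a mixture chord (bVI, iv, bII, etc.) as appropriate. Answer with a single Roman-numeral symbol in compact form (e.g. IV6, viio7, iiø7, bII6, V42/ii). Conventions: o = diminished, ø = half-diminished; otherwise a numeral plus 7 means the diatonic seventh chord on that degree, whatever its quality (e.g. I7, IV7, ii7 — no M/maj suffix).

bII6

The pitches Fb-Ab-Cb form a major triad rooted on Fb.
Fb is the lowered second degree of Eb major (diatonic 2 would be F). This is the Neapolitan sixth — a major triad on the lowered second degree, here in its customary first inversion.
With Ab in the bass the chord is in first inversion, so the figured bass is 6.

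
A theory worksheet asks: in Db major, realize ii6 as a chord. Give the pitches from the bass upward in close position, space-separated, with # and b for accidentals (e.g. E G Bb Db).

The numeral's case and figure indicate a minor triad. In Db major its root, the supertonic, is Eb.
That chord is spelled Eb-Gb-Bb.
The figured bass 6 indicates first inversion, placing the third (Gb) in the bass: Gb-Bb-Eb.

Gb Bb Eb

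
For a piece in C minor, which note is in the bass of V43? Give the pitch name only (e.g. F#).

D

V in C minor has root G; the chord is G-B-D-F.
The figure 43 means second inversion — the fifth is in the bass.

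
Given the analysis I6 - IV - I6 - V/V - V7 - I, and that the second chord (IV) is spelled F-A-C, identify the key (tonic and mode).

The chord F is a major triad rooted on F; its label is IV.
IV on F implies F is the subdominant; that puts the tonic at C, and the uppercase numeral fits major mode.

C major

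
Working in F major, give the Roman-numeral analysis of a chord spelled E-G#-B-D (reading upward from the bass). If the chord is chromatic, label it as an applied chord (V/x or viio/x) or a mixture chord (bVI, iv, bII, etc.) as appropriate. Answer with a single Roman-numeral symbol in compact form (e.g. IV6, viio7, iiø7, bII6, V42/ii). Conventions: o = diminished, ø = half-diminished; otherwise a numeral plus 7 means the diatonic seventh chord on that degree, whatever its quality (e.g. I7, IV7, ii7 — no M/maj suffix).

Stacked in thirds the chord is E-G#-B-D: a dominant seventh chord on E.
E is not a diatonic chord root with this quality in F major, but it lies a perfect fifth above A (iii), so the chord functions as an applied dominant of iii.

V7/iii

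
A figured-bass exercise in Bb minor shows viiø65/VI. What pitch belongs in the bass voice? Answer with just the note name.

Ab

The applied chord viiø65/VI is rooted on F: F-Ab-Cb-Eb.
The figure 65 means first inversion — the third is in the bass.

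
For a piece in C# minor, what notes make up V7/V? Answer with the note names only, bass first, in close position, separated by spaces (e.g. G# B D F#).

V7/V is a secondary dominant — the dominant seventh of V. V in C# minor is G#, so the applied chord's root is D#, a perfect fifth above.
Building a dominant seventh chord on D# gives D#-F##-A#-C#.

D# F## A# C#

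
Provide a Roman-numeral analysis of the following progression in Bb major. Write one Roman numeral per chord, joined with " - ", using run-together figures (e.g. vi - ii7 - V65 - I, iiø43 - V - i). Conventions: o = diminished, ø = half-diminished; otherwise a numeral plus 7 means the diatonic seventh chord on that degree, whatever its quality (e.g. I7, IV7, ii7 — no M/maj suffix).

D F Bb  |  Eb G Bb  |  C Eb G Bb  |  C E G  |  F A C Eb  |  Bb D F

D-F-Bb: root Bb is the tonic; major triad there is I6.
Eb-G-Bb: root Eb is the subdominant; major triad there is IV.
C-Eb-G-Bb has root C, degree 2 in Bb major, so ii7.
C-E-G is the secondary dominant of V (major triad on C): V/V.
F-A-C-Eb: dominant seventh chord on F = scale degree 5 → V7.
Bb-D-F: major triad on Bb = scale degree 1 → I.

I6 - IV - ii7 - V/V - V7 - I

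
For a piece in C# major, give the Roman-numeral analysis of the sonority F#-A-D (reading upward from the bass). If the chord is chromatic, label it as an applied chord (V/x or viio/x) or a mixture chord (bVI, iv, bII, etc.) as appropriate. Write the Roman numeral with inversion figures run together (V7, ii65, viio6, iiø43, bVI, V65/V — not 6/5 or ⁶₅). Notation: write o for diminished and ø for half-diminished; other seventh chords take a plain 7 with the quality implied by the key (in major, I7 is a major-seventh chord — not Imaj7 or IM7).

bII6

Stacked in thirds the chord is D-F#-A: a major triad on D.
D is the lowered second degree of C# major (diatonic 2 would be D#). This is the Neapolitan sixth — a major triad on the lowered second degree, here in its customary first inversion.
With F# in the bass the chord is in first inversion, so the figured bass is 6.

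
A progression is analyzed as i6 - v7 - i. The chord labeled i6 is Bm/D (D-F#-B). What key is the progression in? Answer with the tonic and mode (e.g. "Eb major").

B minor

The chord Bm/D is a minor triad rooted on B; its label is i6.
If B is scale degree 1 and the mode makes that degree carry a minor triad, the tonic is B and the mode is minor.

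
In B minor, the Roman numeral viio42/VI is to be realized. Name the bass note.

Eb

The applied chord viio42/VI is rooted on F#: F#-A-C-Eb.
The figure 42 means third inversion — the seventh is in the bass.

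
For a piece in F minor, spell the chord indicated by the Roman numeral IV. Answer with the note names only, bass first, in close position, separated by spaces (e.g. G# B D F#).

IV is the major subdominant, borrowed from the parallel major. In F minor that root is Bb.
So the chord is Bb-D-F, a major triad.

Bb D F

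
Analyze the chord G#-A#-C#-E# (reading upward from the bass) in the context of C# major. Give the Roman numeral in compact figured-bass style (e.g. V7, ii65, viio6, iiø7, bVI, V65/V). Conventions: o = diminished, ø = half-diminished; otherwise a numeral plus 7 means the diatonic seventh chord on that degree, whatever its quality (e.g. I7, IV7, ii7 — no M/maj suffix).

vi42

Stacked in thirds the chord is A#-C#-E#-G#: a minor seventh chord on A#.
A# is scale degree 6 in C# major, and a minor seventh chord on that degree is written vi7.
With G# in the bass the chord is in third inversion, so the figured bass is 42.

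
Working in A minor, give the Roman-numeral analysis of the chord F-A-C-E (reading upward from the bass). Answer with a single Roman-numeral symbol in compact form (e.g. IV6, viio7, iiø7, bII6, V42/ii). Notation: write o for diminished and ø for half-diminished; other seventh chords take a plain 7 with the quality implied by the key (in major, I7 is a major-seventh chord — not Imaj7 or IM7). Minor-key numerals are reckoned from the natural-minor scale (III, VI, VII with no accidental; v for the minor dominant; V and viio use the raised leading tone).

VI7

The pitches F-A-C-E form a major seventh chord rooted on F.
F is scale degree 6 in A minor, and a major seventh chord on that degree is written VI7.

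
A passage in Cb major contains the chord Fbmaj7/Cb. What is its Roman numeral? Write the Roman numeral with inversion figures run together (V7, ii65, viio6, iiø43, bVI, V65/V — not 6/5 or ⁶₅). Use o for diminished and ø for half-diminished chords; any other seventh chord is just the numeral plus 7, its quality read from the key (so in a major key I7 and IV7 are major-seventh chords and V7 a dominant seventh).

IV43

Stacked in thirds the chord is Fb-Ab-Cb-Eb: a major seventh chord on Fb.
In Cb major, Fb is the subdominant; the diatonic major seventh chord there is IV7.
With Cb in the bass the chord is in second inversion, so the figured bass is 43.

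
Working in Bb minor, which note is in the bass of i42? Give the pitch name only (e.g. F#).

Ab

i in Bb minor has root Bb; the chord is Bb-Db-F-Ab.
The figure 42 means third inversion — the seventh is in the bass.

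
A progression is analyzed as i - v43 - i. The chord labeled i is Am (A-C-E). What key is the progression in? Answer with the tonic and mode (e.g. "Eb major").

A minor

The chord Am is a minor triad rooted on A; its label is i.
If A is scale degree 1 and the mode makes that degree carry a minor triad, the tonic is A and the mode is minor.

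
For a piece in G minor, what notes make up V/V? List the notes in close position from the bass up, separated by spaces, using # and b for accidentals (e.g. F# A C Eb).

The slash means an applied dominant: we want the dominant of V. In G minor, V is D major, and its dominant is built on A.
Building a major triad on A gives A-C#-E.

A C# E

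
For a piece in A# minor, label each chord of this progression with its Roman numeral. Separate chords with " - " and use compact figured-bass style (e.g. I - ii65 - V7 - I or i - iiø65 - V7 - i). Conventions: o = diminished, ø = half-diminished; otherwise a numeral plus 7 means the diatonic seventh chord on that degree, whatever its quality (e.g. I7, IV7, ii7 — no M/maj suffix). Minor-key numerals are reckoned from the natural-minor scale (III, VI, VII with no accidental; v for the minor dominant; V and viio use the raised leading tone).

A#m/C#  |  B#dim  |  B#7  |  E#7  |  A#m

A#m/C# has root A#, degree 1 in A# minor, so i6.
B#dim has root B#, degree 2 in A# minor, so iio.
B#7: chromatic; B# is V of V, so V7/V.
E#7: root E# is the dominant; dominant seventh chord there is V7.
A#m: minor triad on A# = scale degree 1 → i.

i6 - iio - V7/V - V7 - i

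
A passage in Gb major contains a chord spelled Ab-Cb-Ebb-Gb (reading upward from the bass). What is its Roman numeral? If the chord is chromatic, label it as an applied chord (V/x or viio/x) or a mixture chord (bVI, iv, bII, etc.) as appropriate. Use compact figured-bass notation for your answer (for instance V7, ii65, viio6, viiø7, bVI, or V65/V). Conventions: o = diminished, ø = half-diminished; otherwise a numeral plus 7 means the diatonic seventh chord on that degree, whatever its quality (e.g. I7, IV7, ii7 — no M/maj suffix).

iiø7

The pitches Ab-Cb-Ebb-Gb form a half-diminished seventh chord rooted on Ab.
Ab is the second degree of Gb major. This is the half-diminished supertonic seventh, borrowed from the parallel minor.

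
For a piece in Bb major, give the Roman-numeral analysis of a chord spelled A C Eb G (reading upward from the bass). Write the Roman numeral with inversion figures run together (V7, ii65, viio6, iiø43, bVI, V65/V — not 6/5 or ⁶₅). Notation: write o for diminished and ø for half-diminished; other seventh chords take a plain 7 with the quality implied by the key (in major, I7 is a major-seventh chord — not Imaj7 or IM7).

The pitches A-C-Eb-G form a half-diminished seventh chord rooted on A.
A is scale degree 7 in Bb major, and a half-diminished seventh chord on that degree is written viiø7.

viiø7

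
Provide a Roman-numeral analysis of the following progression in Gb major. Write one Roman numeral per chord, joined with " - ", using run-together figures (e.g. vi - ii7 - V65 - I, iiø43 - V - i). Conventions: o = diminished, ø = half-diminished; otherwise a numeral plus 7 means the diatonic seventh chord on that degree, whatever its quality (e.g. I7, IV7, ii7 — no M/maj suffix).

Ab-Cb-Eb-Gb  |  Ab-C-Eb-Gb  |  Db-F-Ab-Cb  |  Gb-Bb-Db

Ab-Cb-Eb-Gb has root Ab, degree 2 in Gb major, so ii7.
Ab-C-Eb-Gb is the secondary dominant of V (dominant seventh chord on Ab): V7/V.
Db-F-Ab-Cb: root Db is the dominant; dominant seventh chord there is V7.
Gb-Bb-Db has root Gb, degree 1 in Gb major, so I.

ii7 - V7/V - V7 - I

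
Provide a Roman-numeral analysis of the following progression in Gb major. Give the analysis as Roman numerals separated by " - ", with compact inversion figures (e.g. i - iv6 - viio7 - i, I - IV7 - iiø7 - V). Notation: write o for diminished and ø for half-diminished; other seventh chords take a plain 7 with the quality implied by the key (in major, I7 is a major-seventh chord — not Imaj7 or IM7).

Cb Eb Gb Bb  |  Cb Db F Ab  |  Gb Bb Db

Cb-Eb-Gb-Bb has root Cb, degree 4 in Gb major, so IV7.
Cb-Db-F-Ab: root Db is the dominant; dominant seventh chord there is V42.
Gb-Bb-Db has root Gb, degree 1 in Gb major, so I.

IV7 - V42 - I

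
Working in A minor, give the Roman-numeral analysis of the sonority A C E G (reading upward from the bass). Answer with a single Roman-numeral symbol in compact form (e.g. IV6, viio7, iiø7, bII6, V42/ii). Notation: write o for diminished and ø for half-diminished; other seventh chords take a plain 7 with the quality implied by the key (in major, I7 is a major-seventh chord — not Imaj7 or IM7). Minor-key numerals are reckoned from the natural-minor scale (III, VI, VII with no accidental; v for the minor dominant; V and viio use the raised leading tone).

i7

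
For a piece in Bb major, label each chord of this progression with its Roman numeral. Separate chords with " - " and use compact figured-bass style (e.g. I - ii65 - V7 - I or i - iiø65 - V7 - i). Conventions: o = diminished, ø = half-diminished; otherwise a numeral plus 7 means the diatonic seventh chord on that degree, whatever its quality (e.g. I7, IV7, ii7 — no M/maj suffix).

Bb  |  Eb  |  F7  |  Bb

Bb: root Bb is the tonic; major triad there is I.
Eb: major triad on Eb = scale degree 4 → IV.
F7: dominant seventh chord on F = scale degree 5 → V7.
Bb: major triad on Bb = scale degree 1 → I.

I - IV - V7 - I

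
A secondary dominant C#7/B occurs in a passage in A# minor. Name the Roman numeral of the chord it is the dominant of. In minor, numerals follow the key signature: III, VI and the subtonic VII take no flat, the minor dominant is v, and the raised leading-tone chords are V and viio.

VI

The chord is a dominant seventh chord on C#.
A dominant resolves down a perfect fifth: C# → F#. In A# minor, F# is scale degree 6, i.e. VI.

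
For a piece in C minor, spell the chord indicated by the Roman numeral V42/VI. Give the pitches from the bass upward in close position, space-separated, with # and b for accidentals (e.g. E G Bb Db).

Db Eb G Bb

V42/VI is a secondary dominant — the dominant seventh of VI. VI in C minor is Ab, so the applied chord's root is Eb, a perfect fifth above.
Building a dominant seventh chord on Eb gives Eb-G-Bb-Db.
The figured bass 42 indicates third inversion, placing the seventh (Db) in the bass: Db-Eb-G-Bb.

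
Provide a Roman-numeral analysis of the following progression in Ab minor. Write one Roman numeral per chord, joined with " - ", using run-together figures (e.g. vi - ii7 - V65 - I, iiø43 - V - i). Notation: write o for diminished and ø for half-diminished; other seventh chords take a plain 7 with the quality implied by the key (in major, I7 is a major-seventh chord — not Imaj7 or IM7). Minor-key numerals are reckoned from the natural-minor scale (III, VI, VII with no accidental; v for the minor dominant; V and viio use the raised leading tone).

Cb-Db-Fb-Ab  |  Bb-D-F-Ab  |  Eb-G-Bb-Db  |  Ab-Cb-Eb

Cb-Db-Fb-Ab has root Db, degree 4 in Ab minor, so iv42.
Bb-D-F-Ab: a dominant seventh chord on Bb, the applied dominant of V → V7/V.
Eb-G-Bb-Db has root Eb, degree 5 in Ab minor, so V7.
Ab-Cb-Eb: minor triad on Ab = scale degree 1 → i.

iv42 - V7/V - V7 - i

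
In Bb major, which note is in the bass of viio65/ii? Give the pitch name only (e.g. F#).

D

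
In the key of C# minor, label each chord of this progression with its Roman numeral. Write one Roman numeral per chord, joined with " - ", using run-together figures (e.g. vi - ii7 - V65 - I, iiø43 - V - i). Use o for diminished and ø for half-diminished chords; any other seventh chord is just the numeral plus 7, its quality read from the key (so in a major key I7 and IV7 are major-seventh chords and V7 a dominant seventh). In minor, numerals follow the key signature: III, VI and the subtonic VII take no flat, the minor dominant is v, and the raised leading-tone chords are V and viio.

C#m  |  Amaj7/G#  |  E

C#m has root C#, degree 1 in C# minor, so i.
Amaj7/G#: root A is the submediant; major seventh chord there is VI42.
E: major triad on E = scale degree 3 → III.

i - VI42 - III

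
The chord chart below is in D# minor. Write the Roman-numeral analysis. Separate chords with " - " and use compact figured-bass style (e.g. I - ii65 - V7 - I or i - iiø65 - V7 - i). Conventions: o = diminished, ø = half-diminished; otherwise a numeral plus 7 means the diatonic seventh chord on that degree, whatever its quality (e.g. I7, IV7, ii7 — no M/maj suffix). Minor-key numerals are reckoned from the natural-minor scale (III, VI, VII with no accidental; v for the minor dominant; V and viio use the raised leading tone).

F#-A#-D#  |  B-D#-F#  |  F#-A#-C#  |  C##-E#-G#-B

i6 - VI - III - viio7

F#-A#-D#: root D# is the tonic; minor triad there is i6.
B-D#-F# has root B, degree 6 in D# minor, so VI.
F#-A#-C#: major triad on F# = scale degree 3 → III.
C##-E#-G#-B: root C## is the leading tone; fully diminished seventh chord there is viio7.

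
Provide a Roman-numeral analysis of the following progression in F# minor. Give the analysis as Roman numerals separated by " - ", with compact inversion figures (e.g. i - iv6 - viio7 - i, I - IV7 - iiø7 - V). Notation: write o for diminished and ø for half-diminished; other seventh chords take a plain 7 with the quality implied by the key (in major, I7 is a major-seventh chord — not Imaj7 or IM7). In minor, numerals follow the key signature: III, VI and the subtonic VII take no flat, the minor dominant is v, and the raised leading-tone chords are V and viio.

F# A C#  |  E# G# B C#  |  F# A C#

i - V65 - i

F#-A-C# has root F#, degree 1 in F# minor, so i.
E#-G#-B-C#: root C# is the dominant; dominant seventh chord there is V65.
F#-A-C# has root F#, degree 1 in F# minor, so i.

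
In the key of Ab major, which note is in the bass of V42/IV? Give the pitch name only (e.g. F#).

Gb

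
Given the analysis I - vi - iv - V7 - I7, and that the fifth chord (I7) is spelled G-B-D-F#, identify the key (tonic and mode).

G major

I7 is given as G-B-D-F# — a major seventh chord with root G.
If G is scale degree 1 and the mode makes that degree carry a major seventh chord, the tonic is G and the mode is major.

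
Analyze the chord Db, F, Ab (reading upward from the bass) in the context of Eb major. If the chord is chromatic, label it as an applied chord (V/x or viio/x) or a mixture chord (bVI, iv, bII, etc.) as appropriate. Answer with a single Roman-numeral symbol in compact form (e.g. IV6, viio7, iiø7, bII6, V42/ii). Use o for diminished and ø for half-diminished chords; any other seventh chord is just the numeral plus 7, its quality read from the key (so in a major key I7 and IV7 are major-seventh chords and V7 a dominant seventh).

bVII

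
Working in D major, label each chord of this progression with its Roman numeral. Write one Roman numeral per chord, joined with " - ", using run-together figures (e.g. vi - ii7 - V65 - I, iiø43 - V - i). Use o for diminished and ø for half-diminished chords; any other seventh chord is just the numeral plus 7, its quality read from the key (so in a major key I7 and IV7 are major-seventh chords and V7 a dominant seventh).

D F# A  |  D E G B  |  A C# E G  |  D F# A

I - ii42 - V7 - I

D-F#-A: root D is the tonic; major triad there is I.
D-E-G-B has root E, degree 2 in D major, so ii42.
A-C#-E-G has root A, degree 5 in D major, so V7.
D-F#-A: root D is the tonic; major triad there is I.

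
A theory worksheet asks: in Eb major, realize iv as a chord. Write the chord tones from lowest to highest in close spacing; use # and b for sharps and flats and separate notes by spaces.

Ab Cb Eb

Scale degree 4 in Eb major is Ab; here the chord built on it is altered to a minor triad. iv is the minor subdominant, borrowed from the parallel minor.
So the chord is Ab-Cb-Eb.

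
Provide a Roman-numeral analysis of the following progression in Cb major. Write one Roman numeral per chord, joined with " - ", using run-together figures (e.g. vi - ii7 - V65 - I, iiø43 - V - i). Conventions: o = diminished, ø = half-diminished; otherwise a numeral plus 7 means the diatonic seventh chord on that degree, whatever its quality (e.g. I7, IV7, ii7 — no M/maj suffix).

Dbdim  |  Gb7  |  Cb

iio - V7 - I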